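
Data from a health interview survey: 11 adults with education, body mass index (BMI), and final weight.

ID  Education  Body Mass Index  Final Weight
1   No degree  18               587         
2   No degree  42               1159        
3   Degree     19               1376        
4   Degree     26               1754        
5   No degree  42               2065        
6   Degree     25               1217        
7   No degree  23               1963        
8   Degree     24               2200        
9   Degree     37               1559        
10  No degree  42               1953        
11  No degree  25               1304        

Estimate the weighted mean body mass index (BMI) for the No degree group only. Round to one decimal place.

33.9

No degree rows: 1, 2, 5, 7, 10, 11
Weighted sum = 18×587 + 42×1159 + 42×2065 + 23×1963 + 42×1953 + 25×1304
  = 305749
Sum of weights = 587 + 1159 + 2065 + 1963 + 1953 + 1304 = 9031
Weighted mean = 305749 / 9031 = 33.855498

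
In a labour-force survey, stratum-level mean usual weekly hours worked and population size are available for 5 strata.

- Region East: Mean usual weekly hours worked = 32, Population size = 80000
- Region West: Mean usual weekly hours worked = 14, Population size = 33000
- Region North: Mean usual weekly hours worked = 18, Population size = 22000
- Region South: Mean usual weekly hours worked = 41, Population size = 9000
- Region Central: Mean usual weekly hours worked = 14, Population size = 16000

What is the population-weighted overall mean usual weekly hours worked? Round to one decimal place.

25.1

Σ Nₕ·x̄ₕ = 32×80000 + 14×33000 + 18×22000 + 41×9000 + 14×16000
  = 4011000
Σ Nₕ = 160000
Overall mean = 4011000 / 160000 = 25.06875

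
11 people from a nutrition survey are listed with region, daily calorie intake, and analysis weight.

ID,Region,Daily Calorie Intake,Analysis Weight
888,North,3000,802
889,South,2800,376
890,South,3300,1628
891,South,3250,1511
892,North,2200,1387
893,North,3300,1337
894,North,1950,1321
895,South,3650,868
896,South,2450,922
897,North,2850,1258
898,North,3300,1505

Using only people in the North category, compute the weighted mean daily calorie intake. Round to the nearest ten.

2760

North rows: 888, 892, 893, 894, 897, 898
Weighted sum = 3000×802 + 2200×1387 + 3300×1337 + 1950×1321 + 2850×1258 + 3300×1505
  = 2406000 + 3051400 + 4412100 + 2575950 + 3585300 + 4966500 = 20997250
Sum of weights = 802 + 1387 + 1337 + 1321 + 1258 + 1505 = 7610
Weighted mean = 20997250 / 7610 = 2759.1656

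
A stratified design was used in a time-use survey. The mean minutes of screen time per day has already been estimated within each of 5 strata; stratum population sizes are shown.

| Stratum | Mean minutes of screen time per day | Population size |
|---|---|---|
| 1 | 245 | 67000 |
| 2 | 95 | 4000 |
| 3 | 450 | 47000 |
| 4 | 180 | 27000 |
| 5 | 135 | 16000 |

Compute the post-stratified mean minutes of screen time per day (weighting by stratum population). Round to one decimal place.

Σ Nₕ·x̄ₕ = 245×67000 + 95×4000 + 450×47000 + 180×27000 + 135×16000
  = 44965000
Σ Nₕ = 67000 + 4000 + 47000 + 27000 + 16000 = 161000
Overall mean = 44965000 / 161000 = 279.28571

279.3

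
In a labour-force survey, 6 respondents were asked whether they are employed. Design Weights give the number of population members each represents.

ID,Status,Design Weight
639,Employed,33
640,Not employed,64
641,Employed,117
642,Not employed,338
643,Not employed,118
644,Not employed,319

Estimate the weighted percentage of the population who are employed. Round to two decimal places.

Sum of weights for 'Employed' = 33 + 117 = 150
Total weight = 33 + 64 + 117 + 338 + 118 + 319 = 989
Weighted proportion = 150 / 989 = 0.15166835 → 15.166835%

15.17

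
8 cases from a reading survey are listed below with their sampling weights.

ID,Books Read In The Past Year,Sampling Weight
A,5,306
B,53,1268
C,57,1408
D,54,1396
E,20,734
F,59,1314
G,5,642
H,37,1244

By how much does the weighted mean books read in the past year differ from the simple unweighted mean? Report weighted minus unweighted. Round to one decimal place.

7.8

Unweighted sum = 5 + 53 + 57 + 54 + 20 + 59 + 5 + 37 = 290
Unweighted mean = 290 / 8 = 36.25
Weighted sum = 5×306 + 53×1268 + 57×1408 + 54×1396 + 20×734 + 59×1314 + 5×642 + 37×1244
  = 365818
Sum of weights = 306 + 1268 + 1408 + 1396 + 734 + 1314 + 642 + 1244 = 8312
Weighted mean = 365818 / 8312 = 44.010828
Difference (weighted minus unweighted) = 7.7608277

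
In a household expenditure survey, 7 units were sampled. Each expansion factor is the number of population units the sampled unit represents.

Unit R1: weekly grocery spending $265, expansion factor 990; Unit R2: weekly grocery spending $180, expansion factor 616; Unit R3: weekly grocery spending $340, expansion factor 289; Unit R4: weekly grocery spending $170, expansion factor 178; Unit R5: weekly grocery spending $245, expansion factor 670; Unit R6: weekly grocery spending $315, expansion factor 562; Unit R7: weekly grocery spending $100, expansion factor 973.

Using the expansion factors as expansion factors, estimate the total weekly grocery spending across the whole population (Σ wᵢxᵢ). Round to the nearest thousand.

940000

Weighted total = 940230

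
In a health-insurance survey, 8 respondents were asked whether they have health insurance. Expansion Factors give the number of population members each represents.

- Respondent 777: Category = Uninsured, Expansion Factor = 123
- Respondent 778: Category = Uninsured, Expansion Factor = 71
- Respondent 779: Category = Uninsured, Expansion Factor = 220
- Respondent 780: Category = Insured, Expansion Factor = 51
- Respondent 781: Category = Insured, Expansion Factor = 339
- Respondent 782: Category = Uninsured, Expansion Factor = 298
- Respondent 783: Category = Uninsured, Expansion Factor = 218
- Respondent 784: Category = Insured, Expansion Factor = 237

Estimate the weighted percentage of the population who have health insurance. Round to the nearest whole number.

Sum of weights for 'Insured' = 51 + 339 + 237 = 627
Total weight = 1557
Weighted proportion = 627 / 1557 = 0.4026975 → 40.26975%

40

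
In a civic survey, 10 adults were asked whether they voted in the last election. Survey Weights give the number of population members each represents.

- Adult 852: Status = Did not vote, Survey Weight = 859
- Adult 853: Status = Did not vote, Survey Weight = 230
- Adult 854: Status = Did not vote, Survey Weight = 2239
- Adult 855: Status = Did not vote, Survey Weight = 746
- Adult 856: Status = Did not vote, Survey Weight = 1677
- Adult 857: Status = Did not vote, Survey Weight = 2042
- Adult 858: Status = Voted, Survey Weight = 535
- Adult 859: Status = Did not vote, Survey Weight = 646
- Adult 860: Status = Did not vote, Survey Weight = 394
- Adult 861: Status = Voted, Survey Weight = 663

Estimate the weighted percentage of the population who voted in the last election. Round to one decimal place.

Sum of weights for 'Voted' = 535 + 663 = 1198
Total weight = 859 + 230 + 2239 + 746 + 1677 + 2042 + 535 + 646 + 394 + 663 = 10031
Weighted proportion = 1198 / 10031 = 0.11942977 → 11.942977%

11.9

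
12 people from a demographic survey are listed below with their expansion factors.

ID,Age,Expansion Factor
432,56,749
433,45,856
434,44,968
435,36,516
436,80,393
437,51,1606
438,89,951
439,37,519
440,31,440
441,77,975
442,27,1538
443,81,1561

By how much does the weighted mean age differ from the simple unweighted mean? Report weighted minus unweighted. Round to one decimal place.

1.1

Unweighted sum = 56 + 45 + 44 + 36 + 80 + 51 + 89 + 37 + 31 + 77 + 27 + 81 = 654
Unweighted mean = 654 / 12 = 54.5
Weighted sum = 56×749 + 45×856 + 44×968 + 36×516 + 80×393 + 51×1606 + 89×951 + 37×519 + 31×440 + 77×975 + 27×1538 + 81×1561
  = 615502
Sum of weights = 11072
Weighted mean = 615502 / 11072 = 55.59086
Difference (weighted minus unweighted) = 1.0908598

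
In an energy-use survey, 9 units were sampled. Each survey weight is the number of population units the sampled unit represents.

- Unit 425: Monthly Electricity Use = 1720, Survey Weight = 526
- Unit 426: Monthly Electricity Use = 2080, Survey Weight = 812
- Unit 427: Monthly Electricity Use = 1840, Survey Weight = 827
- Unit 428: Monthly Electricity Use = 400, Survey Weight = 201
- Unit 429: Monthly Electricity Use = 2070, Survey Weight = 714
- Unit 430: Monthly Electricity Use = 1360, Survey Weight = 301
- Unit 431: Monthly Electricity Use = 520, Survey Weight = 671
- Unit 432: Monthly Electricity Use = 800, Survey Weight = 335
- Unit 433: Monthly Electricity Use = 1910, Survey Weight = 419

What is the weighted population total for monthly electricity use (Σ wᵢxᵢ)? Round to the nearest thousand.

7500000

Weighted total = 1720×526 + 2080×812 + 1840×827 + 400×201 + 2070×714 + 1360×301 + 520×671 + 800×335 + 1910×419
  = 904720 + 1688960 + 1521680 + 80400 + 1477980 + 409360 + 348920 + 268000 + 800290 = 7500310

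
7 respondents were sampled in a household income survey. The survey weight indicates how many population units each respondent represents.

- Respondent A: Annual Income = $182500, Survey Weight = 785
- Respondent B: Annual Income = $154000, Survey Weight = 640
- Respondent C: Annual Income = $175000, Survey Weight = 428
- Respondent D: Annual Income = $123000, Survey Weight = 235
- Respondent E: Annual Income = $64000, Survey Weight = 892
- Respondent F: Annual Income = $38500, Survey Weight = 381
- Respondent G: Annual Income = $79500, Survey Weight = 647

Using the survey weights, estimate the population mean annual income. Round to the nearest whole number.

Weighted sum = 182500×785 + 154000×640 + 175000×428 + 123000×235 + 64000×892 + 38500×381 + 79500×647
  = 143262500 + 98560000 + 74900000 + 28905000 + 57088000 + 14668500 + 51436500 = 468820500
Sum of weights = 785 + 640 + 428 + 235 + 892 + 381 + 647 = 4008
Weighted mean = 468820500 / 4008 = 116971.18

116971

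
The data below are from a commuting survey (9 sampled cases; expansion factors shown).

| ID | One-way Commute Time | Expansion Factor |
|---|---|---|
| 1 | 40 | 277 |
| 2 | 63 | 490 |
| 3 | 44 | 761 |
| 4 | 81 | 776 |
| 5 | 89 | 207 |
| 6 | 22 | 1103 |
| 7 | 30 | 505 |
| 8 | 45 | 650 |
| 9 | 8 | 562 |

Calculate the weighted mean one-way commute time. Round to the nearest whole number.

Weighted sum = 40×277 + 63×490 + 44×761 + 81×776 + 89×207 + 22×1103 + 30×505 + 45×650 + 8×562
  = 229875
Sum of weights = 277 + 490 + 761 + 776 + 207 + 1103 + 505 + 650 + 562 = 5331
Weighted mean = 229875 / 5331 = 43.120428

43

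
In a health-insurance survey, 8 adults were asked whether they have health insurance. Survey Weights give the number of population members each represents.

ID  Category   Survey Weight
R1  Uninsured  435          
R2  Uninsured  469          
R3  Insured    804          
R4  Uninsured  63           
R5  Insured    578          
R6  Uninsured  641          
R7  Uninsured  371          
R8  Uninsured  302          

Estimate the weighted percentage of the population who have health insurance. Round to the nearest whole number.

Sum of weights for 'Insured' = 804 + 578 = 1382
Total weight = 435 + 469 + 804 + 63 + 578 + 641 + 371 + 302 = 3663
Weighted proportion = 1382 / 3663 = 0.37728638 → 37.728638%

38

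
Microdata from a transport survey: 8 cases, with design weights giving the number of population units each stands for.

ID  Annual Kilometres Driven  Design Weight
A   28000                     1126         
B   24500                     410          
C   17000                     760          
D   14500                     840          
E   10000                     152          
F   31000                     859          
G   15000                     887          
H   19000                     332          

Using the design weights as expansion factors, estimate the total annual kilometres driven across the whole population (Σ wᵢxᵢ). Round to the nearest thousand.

Weighted total = 28000×1126 + 24500×410 + 17000×760 + 14500×840 + 10000×152 + 31000×859 + 15000×887 + 19000×332
  = 31528000 + 10045000 + 12920000 + 12180000 + 1520000 + 26629000 + 13305000 + 6308000 = 114435000

114435000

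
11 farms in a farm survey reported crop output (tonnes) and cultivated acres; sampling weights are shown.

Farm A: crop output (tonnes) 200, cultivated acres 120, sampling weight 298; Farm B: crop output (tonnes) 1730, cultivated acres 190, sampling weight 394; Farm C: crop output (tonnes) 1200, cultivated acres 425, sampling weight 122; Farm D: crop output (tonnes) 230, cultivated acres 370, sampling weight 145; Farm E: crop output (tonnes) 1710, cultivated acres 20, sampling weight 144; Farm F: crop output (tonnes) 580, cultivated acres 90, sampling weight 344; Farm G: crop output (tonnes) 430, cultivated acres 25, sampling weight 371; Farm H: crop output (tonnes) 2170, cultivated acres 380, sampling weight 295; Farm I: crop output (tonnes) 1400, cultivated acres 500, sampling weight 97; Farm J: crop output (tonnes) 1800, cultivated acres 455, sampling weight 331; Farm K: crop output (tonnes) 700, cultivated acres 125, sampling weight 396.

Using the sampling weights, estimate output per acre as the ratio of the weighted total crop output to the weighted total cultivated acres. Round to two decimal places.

5.12

Σ wᵢ·y = 200×298 + 1730×394 + 1200×122 + 230×145 + 1710×144 + 580×344 + 430×371 + 2170×295 + 1400×97 + 1800×331 + 700×396
  = 59600 + 681620 + 146400 + 33350 + 246240 + 199520 + 159530 + 640150 + 135800 + 595800 + 277200 = 3175210
Σ wᵢ·x = 120×298 + 190×394 + 425×122 + 370×145 + 20×144 + 90×344 + 25×371 + 380×295 + 500×97 + 455×331 + 125×396
  = 619940
Ratio = 3175210 / 619940 = 5.1218021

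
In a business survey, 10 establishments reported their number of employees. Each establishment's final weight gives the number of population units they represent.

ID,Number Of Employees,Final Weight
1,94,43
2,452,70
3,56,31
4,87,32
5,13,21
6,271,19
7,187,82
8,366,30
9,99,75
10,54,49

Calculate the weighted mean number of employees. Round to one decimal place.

Weighted sum = 94×43 + 452×70 + 56×31 + 87×32 + 13×21 + 271×19 + 187×82 + 366×30 + 99×75 + 54×49
  = 4042 + 31640 + 1736 + 2784 + 273 + 5149 + 15334 + 10980 + 7425 + 2646 = 82009
Sum of weights = 43 + 70 + 31 + 32 + 21 + 19 + 82 + 30 + 75 + 49 = 452
Weighted mean = 82009 / 452 = 181.43584

181.4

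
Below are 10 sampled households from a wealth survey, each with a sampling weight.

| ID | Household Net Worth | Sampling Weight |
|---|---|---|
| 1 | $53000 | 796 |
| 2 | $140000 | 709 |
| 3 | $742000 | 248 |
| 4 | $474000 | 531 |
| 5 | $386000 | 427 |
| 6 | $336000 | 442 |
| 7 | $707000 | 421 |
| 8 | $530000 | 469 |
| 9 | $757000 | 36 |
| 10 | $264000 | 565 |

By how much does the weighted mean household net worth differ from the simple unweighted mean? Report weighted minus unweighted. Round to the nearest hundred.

Unweighted sum = 53000 + 140000 + 742000 + 474000 + 386000 + 336000 + 707000 + 530000 + 757000 + 264000 = 4389000
Unweighted mean = 4389000 / 10 = 438900
Weighted sum = 53000×796 + 140000×709 + 742000×248 + 474000×531 + 386000×427 + 336000×442 + 707000×421 + 530000×469 + 757000×36 + 264000×565
  = 42188000 + 99260000 + 184016000 + 251694000 + 164822000 + 148512000 + 297647000 + 248570000 + 27252000 + 149160000 = 1613121000
Sum of weights = 4644
Weighted mean = 1613121000 / 4644 = 347355.94
Difference (weighted minus unweighted) = -91544.057

-91500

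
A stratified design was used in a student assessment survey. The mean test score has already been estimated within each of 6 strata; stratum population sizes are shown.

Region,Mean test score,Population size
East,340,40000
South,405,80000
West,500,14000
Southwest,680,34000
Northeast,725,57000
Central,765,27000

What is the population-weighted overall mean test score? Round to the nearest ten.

Σ Nₕ·x̄ₕ = 138100000
Σ Nₕ = 40000 + 80000 + 14000 + 34000 + 57000 + 27000 = 252000
Overall mean = 138100000 / 252000 = 548.01587

550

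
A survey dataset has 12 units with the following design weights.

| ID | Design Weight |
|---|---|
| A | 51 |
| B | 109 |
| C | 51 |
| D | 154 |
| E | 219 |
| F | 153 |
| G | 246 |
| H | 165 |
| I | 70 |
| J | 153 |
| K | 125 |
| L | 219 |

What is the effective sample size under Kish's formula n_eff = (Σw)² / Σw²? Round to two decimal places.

10.08

Σ wᵢ = 51 + 109 + 51 + 154 + 219 + 153 + 246 + 165 + 70 + 153 + 125 + 219 = 1715
Σ wᵢ² = 291805
n_eff = 1715² / 291805 = 2941225 / 291805 = 10.079419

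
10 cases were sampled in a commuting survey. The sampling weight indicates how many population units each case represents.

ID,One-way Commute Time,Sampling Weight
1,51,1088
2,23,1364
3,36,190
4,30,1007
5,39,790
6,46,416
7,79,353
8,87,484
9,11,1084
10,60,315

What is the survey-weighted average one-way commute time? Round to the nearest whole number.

Weighted sum = 51×1088 + 23×1364 + 36×190 + 30×1007 + 39×790 + 46×416 + 79×353 + 87×484 + 11×1084 + 60×315
  = 55488 + 31372 + 6840 + 30210 + 30810 + 19136 + 27887 + 42108 + 11924 + 18900 = 274675
Sum of weights = 1088 + 1364 + 190 + 1007 + 790 + 416 + 353 + 484 + 1084 + 315 = 7091
Weighted mean = 274675 / 7091 = 38.735721

39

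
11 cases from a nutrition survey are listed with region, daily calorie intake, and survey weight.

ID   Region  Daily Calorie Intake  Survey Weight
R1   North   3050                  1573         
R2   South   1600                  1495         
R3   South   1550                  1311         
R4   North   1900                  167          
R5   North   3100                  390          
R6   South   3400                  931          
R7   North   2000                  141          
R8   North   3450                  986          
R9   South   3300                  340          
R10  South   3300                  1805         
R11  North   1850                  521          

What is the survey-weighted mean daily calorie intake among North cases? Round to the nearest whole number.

2904

North rows: R1, R4, R5, R7, R8, R11
Weighted sum = 3050×1573 + 1900×167 + 3100×390 + 2000×141 + 3450×986 + 1850×521
  = 4797650 + 317300 + 1209000 + 282000 + 3401700 + 963850 = 10971500
Sum of weights = 1573 + 167 + 390 + 141 + 986 + 521 = 3778
Weighted mean = 10971500 / 3778 = 2904.0498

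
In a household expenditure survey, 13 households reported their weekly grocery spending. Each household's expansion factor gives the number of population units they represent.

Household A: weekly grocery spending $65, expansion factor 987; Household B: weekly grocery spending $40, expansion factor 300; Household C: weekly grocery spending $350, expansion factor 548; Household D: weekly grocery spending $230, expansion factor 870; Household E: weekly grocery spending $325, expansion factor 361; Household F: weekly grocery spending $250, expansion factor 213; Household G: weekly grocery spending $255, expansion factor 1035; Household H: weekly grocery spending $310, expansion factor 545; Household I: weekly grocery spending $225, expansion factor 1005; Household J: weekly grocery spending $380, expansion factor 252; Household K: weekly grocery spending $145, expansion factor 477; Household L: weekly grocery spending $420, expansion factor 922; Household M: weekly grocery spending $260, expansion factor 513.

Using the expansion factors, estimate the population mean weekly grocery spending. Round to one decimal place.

247.0

Weighted sum = 1983175
Sum of weights = 8028
Weighted mean = 1983175 / 8028 = 247.03226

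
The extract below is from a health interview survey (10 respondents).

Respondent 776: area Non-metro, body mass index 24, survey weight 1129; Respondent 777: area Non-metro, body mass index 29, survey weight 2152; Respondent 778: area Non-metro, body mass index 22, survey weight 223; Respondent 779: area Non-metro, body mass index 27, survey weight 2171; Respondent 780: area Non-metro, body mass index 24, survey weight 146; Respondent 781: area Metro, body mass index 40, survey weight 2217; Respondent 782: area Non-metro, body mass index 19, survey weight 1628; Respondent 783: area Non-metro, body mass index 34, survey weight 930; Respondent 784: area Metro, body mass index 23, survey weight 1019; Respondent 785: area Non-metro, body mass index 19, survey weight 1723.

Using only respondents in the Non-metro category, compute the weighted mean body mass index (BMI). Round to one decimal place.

24.9

Non-metro rows: 776, 777, 778, 779, 780, 782, 783, 785
Weighted sum = 24×1129 + 29×2152 + 22×223 + 27×2171 + 24×146 + 19×1628 + 34×930 + 19×1723
  = 27096 + 62408 + 4906 + 58617 + 3504 + 30932 + 31620 + 32737 = 251820
Sum of weights = 10102
Weighted mean = 251820 / 10102 = 24.927737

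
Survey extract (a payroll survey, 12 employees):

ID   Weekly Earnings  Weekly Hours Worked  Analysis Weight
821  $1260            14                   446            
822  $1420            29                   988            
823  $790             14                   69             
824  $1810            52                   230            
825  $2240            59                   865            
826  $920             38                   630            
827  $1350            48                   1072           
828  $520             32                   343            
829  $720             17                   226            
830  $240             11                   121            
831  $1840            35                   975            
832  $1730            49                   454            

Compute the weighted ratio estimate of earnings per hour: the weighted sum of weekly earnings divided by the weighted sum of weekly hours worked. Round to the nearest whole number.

Σ wᵢ·y = 1260×446 + 1420×988 + 790×69 + 1810×230 + 2240×865 + 920×630 + 1350×1072 + 520×343 + 720×226 + 240×121 + 1840×975 + 1730×454
  = 561960 + 1402960 + 54510 + 416300 + 1937600 + 579600 + 1447200 + 178360 + 162720 + 29040 + 1794000 + 785420 = 9349670
Σ wᵢ·x = 14×446 + 29×988 + 14×69 + 52×230 + 59×865 + 38×630 + 48×1072 + 32×343 + 17×226 + 11×121 + 35×975 + 49×454
  = 246773
Ratio = 9349670 / 246773 = 37.887735

38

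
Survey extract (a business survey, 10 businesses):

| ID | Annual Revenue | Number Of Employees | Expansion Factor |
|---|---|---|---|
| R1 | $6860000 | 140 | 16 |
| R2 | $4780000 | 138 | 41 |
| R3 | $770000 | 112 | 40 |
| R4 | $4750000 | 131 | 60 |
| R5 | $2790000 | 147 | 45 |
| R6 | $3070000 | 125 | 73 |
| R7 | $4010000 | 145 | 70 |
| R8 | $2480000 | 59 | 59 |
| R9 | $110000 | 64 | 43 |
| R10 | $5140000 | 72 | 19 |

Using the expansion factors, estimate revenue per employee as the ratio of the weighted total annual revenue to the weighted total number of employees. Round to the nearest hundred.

27900

Σ wᵢ·y = 6860000×16 + 4780000×41 + 770000×40 + 4750000×60 + 2790000×45 + 3070000×73 + 4010000×70 + 2480000×59 + 110000×43 + 5140000×19
  = 109760000 + 195980000 + 30800000 + 285000000 + 125550000 + 224110000 + 280700000 + 146320000 + 4730000 + 97660000 = 1500610000
Σ wᵢ·x = 53729
Ratio = 1500610000 / 53729 = 27929.237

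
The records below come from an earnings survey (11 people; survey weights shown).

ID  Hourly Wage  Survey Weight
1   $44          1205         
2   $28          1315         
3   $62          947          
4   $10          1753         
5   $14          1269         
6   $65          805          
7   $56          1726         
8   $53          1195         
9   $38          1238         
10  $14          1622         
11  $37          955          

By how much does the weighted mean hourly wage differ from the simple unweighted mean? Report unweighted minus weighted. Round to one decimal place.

2.5

Unweighted sum = 421
Unweighted mean = 421 / 11 = 38.272727
Weighted sum = 44×1205 + 28×1315 + 62×947 + 10×1753 + 14×1269 + 65×805 + 56×1726 + 53×1195 + 38×1238 + 14×1622 + 37×955
  = 53020 + 36820 + 58714 + 17530 + 17766 + 52325 + 96656 + 63335 + 47044 + 22708 + 35335 = 501253
Sum of weights = 1205 + 1315 + 947 + 1753 + 1269 + 805 + 1726 + 1195 + 1238 + 1622 + 955 = 14030
Weighted mean = 501253 / 14030 = 35.727227
Difference (unweighted minus weighted) = 2.5454999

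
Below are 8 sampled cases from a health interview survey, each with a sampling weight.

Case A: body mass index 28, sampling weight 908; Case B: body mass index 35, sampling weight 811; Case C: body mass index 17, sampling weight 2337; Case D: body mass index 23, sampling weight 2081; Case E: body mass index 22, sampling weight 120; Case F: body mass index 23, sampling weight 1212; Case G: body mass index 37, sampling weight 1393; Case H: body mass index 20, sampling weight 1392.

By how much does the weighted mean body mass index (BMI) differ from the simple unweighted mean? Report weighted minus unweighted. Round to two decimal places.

-1.12

Unweighted sum = 28 + 35 + 17 + 23 + 22 + 23 + 37 + 20 = 205
Unweighted mean = 205 / 8 = 25.625
Weighted sum = 251298
Sum of weights = 908 + 811 + 2337 + 2081 + 120 + 1212 + 1393 + 1392 = 10254
Weighted mean = 251298 / 10254 = 24.507314
Difference (weighted minus unweighted) = -1.1176858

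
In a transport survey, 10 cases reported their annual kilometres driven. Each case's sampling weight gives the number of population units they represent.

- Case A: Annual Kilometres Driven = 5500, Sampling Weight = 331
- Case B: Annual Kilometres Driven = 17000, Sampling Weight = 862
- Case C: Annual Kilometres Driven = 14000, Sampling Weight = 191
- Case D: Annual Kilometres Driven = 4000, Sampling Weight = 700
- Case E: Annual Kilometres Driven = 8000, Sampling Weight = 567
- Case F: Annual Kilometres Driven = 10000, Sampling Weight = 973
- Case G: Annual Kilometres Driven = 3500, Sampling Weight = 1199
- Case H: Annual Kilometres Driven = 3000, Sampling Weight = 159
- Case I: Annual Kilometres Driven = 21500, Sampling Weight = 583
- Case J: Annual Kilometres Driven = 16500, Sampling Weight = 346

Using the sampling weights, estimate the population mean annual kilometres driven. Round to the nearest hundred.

Weighted sum = 59131500
Sum of weights = 5911
Weighted mean = 59131500 / 5911 = 10003.637

10000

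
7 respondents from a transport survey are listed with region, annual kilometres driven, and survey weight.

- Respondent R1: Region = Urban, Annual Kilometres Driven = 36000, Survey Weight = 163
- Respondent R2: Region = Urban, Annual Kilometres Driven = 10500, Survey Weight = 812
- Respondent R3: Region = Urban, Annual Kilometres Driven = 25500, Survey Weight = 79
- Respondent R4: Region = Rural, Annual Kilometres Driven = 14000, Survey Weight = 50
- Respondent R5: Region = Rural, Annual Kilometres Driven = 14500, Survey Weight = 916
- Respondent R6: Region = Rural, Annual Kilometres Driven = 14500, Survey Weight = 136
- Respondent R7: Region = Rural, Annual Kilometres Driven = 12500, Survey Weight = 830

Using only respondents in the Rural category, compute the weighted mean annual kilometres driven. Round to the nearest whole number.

Rural rows: R4, R5, R6, R7
Weighted sum = 14000×50 + 14500×916 + 14500×136 + 12500×830
  = 26329000
Sum of weights = 50 + 916 + 136 + 830 = 1932
Weighted mean = 26329000 / 1932 = 13627.847

13628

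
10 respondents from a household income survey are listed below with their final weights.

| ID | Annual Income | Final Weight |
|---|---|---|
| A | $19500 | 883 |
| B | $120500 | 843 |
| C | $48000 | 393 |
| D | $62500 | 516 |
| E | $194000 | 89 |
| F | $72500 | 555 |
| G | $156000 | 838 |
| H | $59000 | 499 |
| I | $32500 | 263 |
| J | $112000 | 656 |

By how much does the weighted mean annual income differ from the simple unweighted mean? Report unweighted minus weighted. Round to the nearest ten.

2810

Unweighted sum = 19500 + 120500 + 48000 + 62500 + 194000 + 72500 + 156000 + 59000 + 32500 + 112000 = 876500
Unweighted mean = 876500 / 10 = 87650
Weighted sum = 19500×883 + 120500×843 + 48000×393 + 62500×516 + 194000×89 + 72500×555 + 156000×838 + 59000×499 + 32500×263 + 112000×656
  = 17218500 + 101581500 + 18864000 + 32250000 + 17266000 + 40237500 + 130728000 + 29441000 + 8547500 + 73472000 = 469606000
Sum of weights = 5535
Weighted mean = 469606000 / 5535 = 84842.999
Difference (unweighted minus weighted) = 2807.0009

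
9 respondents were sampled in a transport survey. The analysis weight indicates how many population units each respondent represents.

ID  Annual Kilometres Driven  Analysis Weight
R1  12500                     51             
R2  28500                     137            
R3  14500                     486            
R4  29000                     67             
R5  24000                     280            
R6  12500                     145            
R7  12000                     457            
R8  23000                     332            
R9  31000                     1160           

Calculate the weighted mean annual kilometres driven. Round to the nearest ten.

22840

Weighted sum = 12500×51 + 28500×137 + 14500×486 + 29000×67 + 24000×280 + 12500×145 + 12000×457 + 23000×332 + 31000×1160
  = 71144500
Sum of weights = 51 + 137 + 486 + 67 + 280 + 145 + 457 + 332 + 1160 = 3115
Weighted mean = 71144500 / 3115 = 22839.326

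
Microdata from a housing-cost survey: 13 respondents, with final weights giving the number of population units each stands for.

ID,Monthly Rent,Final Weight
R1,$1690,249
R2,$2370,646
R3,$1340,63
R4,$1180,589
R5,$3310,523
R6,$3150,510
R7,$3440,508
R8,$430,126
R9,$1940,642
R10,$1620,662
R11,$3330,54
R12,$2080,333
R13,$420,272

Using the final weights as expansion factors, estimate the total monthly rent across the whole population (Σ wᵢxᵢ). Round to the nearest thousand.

11175000

Weighted total = 11175220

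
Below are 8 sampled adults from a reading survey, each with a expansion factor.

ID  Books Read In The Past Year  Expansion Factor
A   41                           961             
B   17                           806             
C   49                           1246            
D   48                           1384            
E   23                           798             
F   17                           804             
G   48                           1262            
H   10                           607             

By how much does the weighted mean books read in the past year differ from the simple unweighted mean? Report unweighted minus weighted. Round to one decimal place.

Unweighted sum = 41 + 17 + 49 + 48 + 23 + 17 + 48 + 10 = 253
Unweighted mean = 253 / 8 = 31.625
Weighted sum = 41×961 + 17×806 + 49×1246 + 48×1384 + 23×798 + 17×804 + 48×1262 + 10×607
  = 39401 + 13702 + 61054 + 66432 + 18354 + 13668 + 60576 + 6070 = 279257
Sum of weights = 961 + 806 + 1246 + 1384 + 798 + 804 + 1262 + 607 = 7868
Weighted mean = 279257 / 7868 = 35.492755
Difference (unweighted minus weighted) = -3.8677555

-3.9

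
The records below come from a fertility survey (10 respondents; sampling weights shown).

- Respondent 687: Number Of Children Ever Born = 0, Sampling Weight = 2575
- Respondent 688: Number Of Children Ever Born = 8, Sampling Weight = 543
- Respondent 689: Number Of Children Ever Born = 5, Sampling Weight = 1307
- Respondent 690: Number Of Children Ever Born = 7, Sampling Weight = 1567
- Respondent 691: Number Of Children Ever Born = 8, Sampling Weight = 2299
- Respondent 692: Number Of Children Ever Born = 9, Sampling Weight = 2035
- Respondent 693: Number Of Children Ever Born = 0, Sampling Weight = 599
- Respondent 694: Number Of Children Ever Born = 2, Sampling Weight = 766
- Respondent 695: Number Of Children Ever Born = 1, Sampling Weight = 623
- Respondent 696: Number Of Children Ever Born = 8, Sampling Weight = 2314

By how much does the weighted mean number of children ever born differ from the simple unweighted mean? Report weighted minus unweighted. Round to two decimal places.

0.62

Unweighted sum = 0 + 8 + 5 + 7 + 8 + 9 + 0 + 2 + 1 + 8 = 48
Unweighted mean = 48 / 10 = 4.8
Weighted sum = 0×2575 + 8×543 + 5×1307 + 7×1567 + 8×2299 + 9×2035 + 0×599 + 2×766 + 1×623 + 8×2314
  = 0 + 4344 + 6535 + 10969 + 18392 + 18315 + 0 + 1532 + 623 + 18512 = 79222
Sum of weights = 2575 + 543 + 1307 + 1567 + 2299 + 2035 + 599 + 766 + 623 + 2314 = 14628
Weighted mean = 79222 / 14628 = 5.415778
Difference (weighted minus unweighted) = 0.61577796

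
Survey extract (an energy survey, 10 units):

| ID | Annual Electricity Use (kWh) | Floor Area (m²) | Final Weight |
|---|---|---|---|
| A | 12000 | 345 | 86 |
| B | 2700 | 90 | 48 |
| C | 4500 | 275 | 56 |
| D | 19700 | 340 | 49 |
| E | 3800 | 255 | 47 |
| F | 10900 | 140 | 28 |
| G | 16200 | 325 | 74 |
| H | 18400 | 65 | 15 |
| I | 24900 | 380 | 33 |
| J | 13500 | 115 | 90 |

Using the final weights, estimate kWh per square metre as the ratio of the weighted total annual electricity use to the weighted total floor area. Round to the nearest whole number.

Σ wᵢ·y = 12000×86 + 2700×48 + 4500×56 + 19700×49 + 3800×47 + 10900×28 + 16200×74 + 18400×15 + 24900×33 + 13500×90
  = 1032000 + 129600 + 252000 + 965300 + 178600 + 305200 + 1198800 + 276000 + 821700 + 1215000 = 6374200
Σ wᵢ·x = 345×86 + 90×48 + 275×56 + 340×49 + 255×47 + 140×28 + 325×74 + 65×15 + 380×33 + 115×90
  = 29670 + 4320 + 15400 + 16660 + 11985 + 3920 + 24050 + 975 + 12540 + 10350 = 129870
Ratio = 6374200 / 129870 = 49.081389

49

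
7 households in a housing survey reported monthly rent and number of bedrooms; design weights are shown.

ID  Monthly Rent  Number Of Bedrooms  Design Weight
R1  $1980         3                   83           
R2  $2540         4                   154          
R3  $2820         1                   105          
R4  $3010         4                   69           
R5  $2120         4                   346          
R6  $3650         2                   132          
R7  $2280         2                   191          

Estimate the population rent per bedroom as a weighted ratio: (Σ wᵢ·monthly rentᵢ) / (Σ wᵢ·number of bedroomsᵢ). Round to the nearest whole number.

827

Σ wᵢ·y = 1980×83 + 2540×154 + 2820×105 + 3010×69 + 2120×346 + 3650×132 + 2280×191
  = 2710090
Σ wᵢ·x = 3×83 + 4×154 + 1×105 + 4×69 + 4×346 + 2×132 + 2×191
  = 249 + 616 + 105 + 276 + 1384 + 264 + 382 = 3276
Ratio = 2710090 / 3276 = 827.2558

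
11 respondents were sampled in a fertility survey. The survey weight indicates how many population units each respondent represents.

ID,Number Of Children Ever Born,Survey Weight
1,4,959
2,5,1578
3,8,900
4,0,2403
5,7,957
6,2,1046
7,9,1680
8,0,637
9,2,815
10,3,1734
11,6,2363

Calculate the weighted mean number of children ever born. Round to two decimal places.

4.24

Weighted sum = 4×959 + 5×1578 + 8×900 + 0×2403 + 7×957 + 2×1046 + 9×1680 + 0×637 + 2×815 + 3×1734 + 6×2363
  = 3836 + 7890 + 7200 + 0 + 6699 + 2092 + 15120 + 0 + 1630 + 5202 + 14178 = 63847
Sum of weights = 15072
Weighted mean = 63847 / 15072 = 4.2361332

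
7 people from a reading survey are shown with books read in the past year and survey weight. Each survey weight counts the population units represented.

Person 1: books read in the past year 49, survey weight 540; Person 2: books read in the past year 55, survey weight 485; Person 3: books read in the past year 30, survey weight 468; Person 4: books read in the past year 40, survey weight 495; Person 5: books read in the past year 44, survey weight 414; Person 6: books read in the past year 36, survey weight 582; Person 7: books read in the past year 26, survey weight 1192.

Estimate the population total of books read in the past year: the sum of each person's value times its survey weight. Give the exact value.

157135

Weighted total = 49×540 + 55×485 + 30×468 + 40×495 + 44×414 + 36×582 + 26×1192
  = 157135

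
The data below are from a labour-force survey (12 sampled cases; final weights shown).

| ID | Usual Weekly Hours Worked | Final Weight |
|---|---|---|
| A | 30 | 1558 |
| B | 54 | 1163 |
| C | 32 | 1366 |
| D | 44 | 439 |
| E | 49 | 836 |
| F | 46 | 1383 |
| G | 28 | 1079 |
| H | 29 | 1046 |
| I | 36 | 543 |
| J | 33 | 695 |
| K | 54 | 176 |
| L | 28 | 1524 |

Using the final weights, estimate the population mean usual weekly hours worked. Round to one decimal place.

36.6

Weighted sum = 30×1558 + 54×1163 + 32×1366 + 44×439 + 49×836 + 46×1383 + 28×1079 + 29×1046 + 36×543 + 33×695 + 54×176 + 28×1524
  = 46740 + 62802 + 43712 + 19316 + 40964 + 63618 + 30212 + 30334 + 19548 + 22935 + 9504 + 42672 = 432357
Sum of weights = 1558 + 1163 + 1366 + 439 + 836 + 1383 + 1079 + 1046 + 543 + 695 + 176 + 1524 = 11808
Weighted mean = 432357 / 11808 = 36.6156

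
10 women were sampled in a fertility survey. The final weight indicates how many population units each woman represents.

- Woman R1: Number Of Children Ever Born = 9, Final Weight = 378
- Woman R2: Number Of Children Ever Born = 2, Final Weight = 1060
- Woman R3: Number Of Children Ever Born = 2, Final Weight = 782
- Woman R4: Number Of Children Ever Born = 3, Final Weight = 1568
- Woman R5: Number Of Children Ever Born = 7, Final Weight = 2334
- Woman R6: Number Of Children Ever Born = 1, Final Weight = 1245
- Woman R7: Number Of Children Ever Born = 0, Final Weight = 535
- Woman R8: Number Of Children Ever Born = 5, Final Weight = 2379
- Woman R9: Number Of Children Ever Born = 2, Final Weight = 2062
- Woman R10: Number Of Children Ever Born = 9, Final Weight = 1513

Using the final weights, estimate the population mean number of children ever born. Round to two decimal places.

Weighted sum = 9×378 + 2×1060 + 2×782 + 3×1568 + 7×2334 + 1×1245 + 0×535 + 5×2379 + 2×2062 + 9×1513
  = 3402 + 2120 + 1564 + 4704 + 16338 + 1245 + 0 + 11895 + 4124 + 13617 = 59009
Sum of weights = 378 + 1060 + 782 + 1568 + 2334 + 1245 + 535 + 2379 + 2062 + 1513 = 13856
Weighted mean = 59009 / 13856 = 4.2587327

4.26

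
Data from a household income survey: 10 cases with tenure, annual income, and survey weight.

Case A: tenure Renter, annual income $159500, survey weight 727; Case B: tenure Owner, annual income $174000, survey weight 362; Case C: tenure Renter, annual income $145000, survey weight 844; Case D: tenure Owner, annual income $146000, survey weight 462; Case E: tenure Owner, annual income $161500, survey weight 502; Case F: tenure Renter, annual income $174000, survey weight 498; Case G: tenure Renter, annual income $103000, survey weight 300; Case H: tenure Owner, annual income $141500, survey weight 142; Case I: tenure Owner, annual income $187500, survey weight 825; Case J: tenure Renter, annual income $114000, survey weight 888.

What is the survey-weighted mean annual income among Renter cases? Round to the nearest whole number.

140350

Renter rows: A, C, F, G, J
Weighted sum = 457120500
Sum of weights = 727 + 844 + 498 + 300 + 888 = 3257
Weighted mean = 457120500 / 3257 = 140350.17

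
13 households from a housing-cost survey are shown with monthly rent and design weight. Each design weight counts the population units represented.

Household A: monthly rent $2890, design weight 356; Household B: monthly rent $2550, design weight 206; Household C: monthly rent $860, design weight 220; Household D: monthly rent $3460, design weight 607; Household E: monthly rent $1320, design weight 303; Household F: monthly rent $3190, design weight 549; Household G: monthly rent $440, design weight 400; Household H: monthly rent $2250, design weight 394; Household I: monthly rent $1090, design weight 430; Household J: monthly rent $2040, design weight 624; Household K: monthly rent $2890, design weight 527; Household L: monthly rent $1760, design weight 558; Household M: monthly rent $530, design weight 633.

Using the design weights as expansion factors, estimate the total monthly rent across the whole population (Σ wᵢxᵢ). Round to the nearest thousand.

Weighted total = 11639590

11640000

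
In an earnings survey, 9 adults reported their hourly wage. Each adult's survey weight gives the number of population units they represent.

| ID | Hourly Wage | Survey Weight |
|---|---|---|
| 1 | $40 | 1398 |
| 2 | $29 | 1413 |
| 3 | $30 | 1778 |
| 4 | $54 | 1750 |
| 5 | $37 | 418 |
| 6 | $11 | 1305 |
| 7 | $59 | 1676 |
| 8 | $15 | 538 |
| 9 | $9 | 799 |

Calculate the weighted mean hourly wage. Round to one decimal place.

Weighted sum = 40×1398 + 29×1413 + 30×1778 + 54×1750 + 37×418 + 11×1305 + 59×1676 + 15×538 + 9×799
  = 55920 + 40977 + 53340 + 94500 + 15466 + 14355 + 98884 + 8070 + 7191 = 388703
Sum of weights = 11075
Weighted mean = 388703 / 11075 = 35.097336

35.1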